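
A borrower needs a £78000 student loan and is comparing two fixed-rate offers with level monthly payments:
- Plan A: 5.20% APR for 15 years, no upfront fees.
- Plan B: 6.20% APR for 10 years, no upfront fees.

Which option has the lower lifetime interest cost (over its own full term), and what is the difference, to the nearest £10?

Plan A: at 5.20% the monthly rate is 0.0043333, so the payment is 78,000 × 0.0043333 / (1 − 1.0043333^−180) = £624.98.
Total interest on Plan A = 180 × £624.98 − £78,000 = £34,496.40.
Plan B: at 6.20% the monthly rate is 0.0051667, so the payment is 78,000 × 0.0051667 / (1 − 1.0051667^−120) = £873.81.
Total interest on Plan B = 120 × £873.81 − £78,000 = £26,857.20.
Plan B is lower by £7,639.20.

Plan B by £7,640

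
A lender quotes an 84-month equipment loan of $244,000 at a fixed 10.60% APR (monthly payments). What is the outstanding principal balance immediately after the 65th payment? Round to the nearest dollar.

With monthly rate i = 10.6%/12 = 0.0088333, the balance after k of n payments is P · [(1+i)^n − (1+i)^k] / [(1+i)^n − 1].
(1+0.0088333)^84 = 2.09330050 and (1+0.0088333)^65 = 1.77117931, so the balance is 244,000 × (2.09330050 − 1.77117931) / (2.09330050 − 1) = $71,890.18.

$71,890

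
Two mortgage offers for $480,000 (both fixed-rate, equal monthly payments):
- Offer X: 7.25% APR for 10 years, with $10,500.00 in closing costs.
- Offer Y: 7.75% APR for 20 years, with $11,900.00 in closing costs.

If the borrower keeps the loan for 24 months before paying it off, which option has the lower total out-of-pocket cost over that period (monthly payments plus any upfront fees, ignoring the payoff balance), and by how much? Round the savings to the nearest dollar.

Offer X: monthly rate = 7.25%/12 = 0.0060417; payment = 480,000 × 0.0060417 / (1 − (1+0.0060417)^−120) = $5,635.25.
Offer Y: monthly rate = 7.75%/12 = 0.0064583; payment = 480,000 × 0.0064583 / (1 − (1+0.0064583)^−240) = $3,940.55.
Over 24 months: Offer X costs 24 × $5,635.25 + $10,500.00 = $145,746.00; Offer Y costs 24 × $3,940.55 + $11,900.00 = $106,473.20.
Offer Y is cheaper by $145,746.00 − $106,473.20 = $39,272.80.

Offer Y by $39,273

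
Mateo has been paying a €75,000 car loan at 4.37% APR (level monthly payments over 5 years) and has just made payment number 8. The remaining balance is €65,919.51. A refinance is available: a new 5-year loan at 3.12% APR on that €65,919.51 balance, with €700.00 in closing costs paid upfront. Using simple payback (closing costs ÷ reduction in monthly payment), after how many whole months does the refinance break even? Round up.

4 months

Current payment = 75,000 × 4.37%/12 / (1 − (1+0.0036417)^−60) = €1,393.80.
Refinanced payment = 65,919.51 × 0.0026000 / (1 − (1+0.0026000)^−60) = €1,188.01.
Monthly savings = €1,393.80 − €1,188.01 = €205.79.
Break-even = €700.00 / €205.79 = 3.40 → 4 months.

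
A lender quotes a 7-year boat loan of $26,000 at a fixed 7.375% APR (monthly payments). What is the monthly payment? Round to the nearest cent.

$397.19

Monthly rate = 7.375%/12 = 0.0061458; payment = 26,000 × 0.0061458 / (1 − (1+0.0061458)^−84) = $397.19.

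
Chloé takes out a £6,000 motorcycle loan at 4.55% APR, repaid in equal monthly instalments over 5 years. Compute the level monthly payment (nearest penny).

At 4.55% the monthly rate is 0.0037917, so the payment is 6,000 × 0.0037917 / (1 − 1.0037917^−60) = £111.99.

£111.99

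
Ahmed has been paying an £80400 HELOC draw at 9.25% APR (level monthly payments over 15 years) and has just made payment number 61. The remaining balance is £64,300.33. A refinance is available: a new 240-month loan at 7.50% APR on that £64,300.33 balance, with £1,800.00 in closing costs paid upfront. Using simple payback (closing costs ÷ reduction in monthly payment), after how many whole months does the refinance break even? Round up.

Current payment = 80,400 × 9.25%/12 / (1 − (1+0.0077083)^−180) = £827.47.
Refinanced payment = 64,300.33 × 0.0062500 / (1 − (1+0.0062500)^−240) = £518.00.
Monthly savings = £827.47 − £518.00 = £309.47.
Break-even = £1,800.00 / £309.47 = 5.82 → 6 months.

6 months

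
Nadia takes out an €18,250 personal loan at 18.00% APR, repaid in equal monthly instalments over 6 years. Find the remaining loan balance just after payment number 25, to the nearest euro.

€13,966

With monthly rate i = 18%/12 = 0.0150000, the balance after k of n payments is P · [(1+i)^n − (1+i)^k] / [(1+i)^n − 1].
(1+0.0150000)^72 = 2.92115796 and (1+0.0150000)^25 = 1.45094535, so the balance is 18,250 × (2.92115796 − 1.45094535) / (2.92115796 − 1) = €13,966.25.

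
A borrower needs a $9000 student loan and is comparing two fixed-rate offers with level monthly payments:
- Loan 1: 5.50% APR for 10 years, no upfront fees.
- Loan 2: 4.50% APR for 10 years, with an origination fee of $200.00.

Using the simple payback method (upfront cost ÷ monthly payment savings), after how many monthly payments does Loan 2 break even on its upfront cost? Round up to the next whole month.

Loan 1: at 5.50% the monthly rate is 0.0045833, so the payment is 9,000 × 0.0045833 / (1 − 1.0045833^−120) = $97.67.
Loan 2: monthly rate = 4.5%/12 = 0.0037500; payment = 9,000 × 0.0037500 / (1 − (1+0.0037500)^−120) = $93.27.
Monthly savings = $97.67 − $93.27 = $4.40.
Break-even = $200.00 / $4.40 = 45.45 → 46 months.

46 months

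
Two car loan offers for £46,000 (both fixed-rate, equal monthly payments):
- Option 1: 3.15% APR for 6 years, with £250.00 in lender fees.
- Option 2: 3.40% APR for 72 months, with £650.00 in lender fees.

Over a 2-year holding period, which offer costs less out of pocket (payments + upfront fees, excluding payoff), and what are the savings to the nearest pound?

Option 1: at 3.15% the monthly rate is 0.0026250, so the payment is 46,000 × 0.0026250 / (1 − 1.0026250^−72) = £702.00.
Option 2: monthly rate = 3.4%/12 = 0.0028333; payment = 46,000 × 0.0028333 / (1 − (1+0.0028333)^−72) = £707.17.
Over 24 months: Option 1 costs 24 × £702.00 + £250.00 = £17,098.00; Option 2 costs 24 × £707.17 + £650.00 = £17,622.08.
Option 1 is cheaper by £17,622.08 − £17,098.00 = £524.08.

Option 1 by £524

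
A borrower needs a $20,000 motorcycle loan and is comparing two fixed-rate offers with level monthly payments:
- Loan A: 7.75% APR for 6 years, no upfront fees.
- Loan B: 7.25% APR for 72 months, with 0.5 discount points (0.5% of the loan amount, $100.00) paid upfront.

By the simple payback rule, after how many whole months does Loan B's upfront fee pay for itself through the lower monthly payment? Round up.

21 months

Loan A: monthly rate = 7.75%/12 = 0.0064583; payment = 20,000 × 0.0064583 / (1 − (1+0.0064583)^−72) = $348.23.
Loan B: monthly rate = 7.25%/12 = 0.0060417; payment = 20,000 × 0.0060417 / (1 − (1+0.0060417)^−72) = $343.39.
Monthly savings = $348.23 − $343.39 = $4.84.
Break-even = $100.00 / $4.84 = 20.66 → 21 months.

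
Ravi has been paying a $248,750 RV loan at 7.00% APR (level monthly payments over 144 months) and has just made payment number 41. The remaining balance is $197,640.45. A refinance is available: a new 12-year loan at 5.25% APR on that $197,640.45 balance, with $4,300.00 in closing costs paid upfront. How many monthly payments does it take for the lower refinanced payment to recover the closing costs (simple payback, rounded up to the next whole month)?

7 months

Current payment = 248,750 × 7%/12 / (1 − (1+0.0058333)^−144) = $2,558.10.
Refinanced payment = 197,640.45 × 0.0043750 / (1 − (1+0.0043750)^−144) = $1,852.84.
Monthly savings = $2,558.10 − $1,852.84 = $705.26.
Break-even = $4,300.00 / $705.26 = 6.10 → 7 months.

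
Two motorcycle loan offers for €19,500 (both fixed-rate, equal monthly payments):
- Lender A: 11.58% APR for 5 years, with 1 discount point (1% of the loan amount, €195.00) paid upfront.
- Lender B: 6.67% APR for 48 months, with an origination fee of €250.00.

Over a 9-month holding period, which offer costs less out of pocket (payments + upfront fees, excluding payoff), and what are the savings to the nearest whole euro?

Lender A: monthly rate = 11.58%/12 = 0.0096500; payment = 19,500 × 0.0096500 / (1 − (1+0.0096500)^−60) = €429.64.
Lender B: monthly rate = 6.67%/12 = 0.0055583; payment = 19,500 × 0.0055583 / (1 − (1+0.0055583)^−48) = €463.97.
Over 9 months: Lender A costs 9 × €429.64 + €195.00 = €4,061.76; Lender B costs 9 × €463.97 + €250.00 = €4,425.73.
Lender A is cheaper by €4,425.73 − €4,061.76 = €363.97.

Lender A by €364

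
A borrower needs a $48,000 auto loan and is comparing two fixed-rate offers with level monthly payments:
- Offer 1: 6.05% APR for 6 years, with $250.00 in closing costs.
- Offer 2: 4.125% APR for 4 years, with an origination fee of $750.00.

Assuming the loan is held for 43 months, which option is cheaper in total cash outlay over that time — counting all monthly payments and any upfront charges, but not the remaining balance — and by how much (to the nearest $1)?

Offer 1 by $12,964

Offer 1: at 6.05% the monthly rate is 0.0050417, so the payment is 48,000 × 0.0050417 / (1 − 1.0050417^−72) = $796.63.
Offer 2: monthly rate = 4.125%/12 = 0.0034375; payment = 48,000 × 0.0034375 / (1 − (1+0.0034375)^−48) = $1,086.48.
Over 43 months: Offer 1 costs 43 × $796.63 + $250.00 = $34,505.09; Offer 2 costs 43 × $1,086.48 + $750.00 = $47,468.64.
Offer 1 is cheaper by $47,468.64 − $34,505.09 = $12,963.55.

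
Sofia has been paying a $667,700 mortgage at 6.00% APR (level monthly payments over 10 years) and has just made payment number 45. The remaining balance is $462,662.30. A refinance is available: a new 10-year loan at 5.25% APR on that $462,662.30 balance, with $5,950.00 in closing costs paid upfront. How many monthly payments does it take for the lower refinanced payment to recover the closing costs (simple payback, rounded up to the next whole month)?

3 months

Current payment = 667,700 × 6%/12 / (1 − (1+0.0050000)^−120) = $7,412.84.
Refinanced payment = 462,662.30 × 0.0043750 / (1 − (1+0.0043750)^−120) = $4,963.98.
Monthly savings = $7,412.84 − $4,963.98 = $2,448.86.
Break-even = $5,950.00 / $2,448.86 = 2.43 → 3 months.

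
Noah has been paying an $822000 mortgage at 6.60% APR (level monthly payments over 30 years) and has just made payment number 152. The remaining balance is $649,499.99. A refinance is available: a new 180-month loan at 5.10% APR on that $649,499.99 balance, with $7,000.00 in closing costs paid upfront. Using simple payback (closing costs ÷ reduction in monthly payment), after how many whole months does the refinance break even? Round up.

88 months

Current payment = 822,000 × 6.6%/12 / (1 − (1+0.0055000)^−360) = $5,249.78.
Refinanced payment = 649,499.99 × 0.0042500 / (1 − (1+0.0042500)^−180) = $5,170.10.
Monthly savings = $5,249.78 − $5,170.10 = $79.68.
Break-even = $7,000.00 / $79.68 = 87.85 → 88 months.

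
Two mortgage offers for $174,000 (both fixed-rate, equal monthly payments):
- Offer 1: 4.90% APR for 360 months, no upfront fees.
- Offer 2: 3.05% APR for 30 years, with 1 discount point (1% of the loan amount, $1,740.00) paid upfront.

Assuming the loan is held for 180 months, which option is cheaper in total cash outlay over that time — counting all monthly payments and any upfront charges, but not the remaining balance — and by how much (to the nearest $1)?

Offer 1: monthly rate = 4.9%/12 = 0.0040833; payment = 174,000 × 0.0040833 / (1 − (1+0.0040833)^−360) = $923.46.
Offer 2: at 3.05% the monthly rate is 0.0025417, so the payment is 174,000 × 0.0025417 / (1 − 1.0025417^−360) = $738.29.
Over 180 months: Offer 1 costs 180 × $923.46 = $166,222.80; Offer 2 costs 180 × $738.29 + $1,740.00 = $134,632.20.
Offer 2 is cheaper by $166,222.80 − $134,632.20 = $31,590.60.

Offer 2 by $31,591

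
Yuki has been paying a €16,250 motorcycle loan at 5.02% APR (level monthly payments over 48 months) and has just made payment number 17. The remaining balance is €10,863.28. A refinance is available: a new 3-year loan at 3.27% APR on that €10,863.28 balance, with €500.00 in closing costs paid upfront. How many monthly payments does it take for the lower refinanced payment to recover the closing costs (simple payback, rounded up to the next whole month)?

9 months

Current payment = 16,250 × 5.02%/12 / (1 − (1+0.0041833)^−48) = €374.37.
Refinanced payment = 10,863.28 × 0.0027250 / (1 − (1+0.0027250)^−36) = €317.21.
Monthly savings = €374.37 − €317.21 = €57.16.
Break-even = €500.00 / €57.16 = 8.75 → 9 months.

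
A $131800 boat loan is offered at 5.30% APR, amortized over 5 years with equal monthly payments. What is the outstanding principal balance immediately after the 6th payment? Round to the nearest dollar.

With monthly rate i = 5.3%/12 = 0.0044167, the balance after k of n payments is P · [(1+i)^n − (1+i)^k] / [(1+i)^n − 1].
(1+0.0044167)^60 = 1.30267066 and (1+0.0044167)^6 = 1.02679433, so the balance is 131,800 × (1.30267066 − 1.02679433) / (1.30267066 − 1) = $120,132.23.

$120,132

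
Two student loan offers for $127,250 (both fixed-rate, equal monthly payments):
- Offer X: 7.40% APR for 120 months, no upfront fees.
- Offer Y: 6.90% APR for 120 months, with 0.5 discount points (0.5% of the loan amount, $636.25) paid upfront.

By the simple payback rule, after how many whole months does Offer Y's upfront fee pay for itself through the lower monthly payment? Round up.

Offer X: monthly rate = 7.4%/12 = 0.0061667; payment = 127,250 × 0.0061667 / (1 − (1+0.0061667)^−120) = $1,503.85.
Offer Y: monthly rate = 6.9%/12 = 0.0057500; payment = 127,250 × 0.0057500 / (1 − (1+0.0057500)^−120) = $1,470.93.
Monthly savings = $1,503.85 − $1,470.93 = $32.92.
Break-even = $636.25 / $32.92 = 19.33 → 20 months.

20 months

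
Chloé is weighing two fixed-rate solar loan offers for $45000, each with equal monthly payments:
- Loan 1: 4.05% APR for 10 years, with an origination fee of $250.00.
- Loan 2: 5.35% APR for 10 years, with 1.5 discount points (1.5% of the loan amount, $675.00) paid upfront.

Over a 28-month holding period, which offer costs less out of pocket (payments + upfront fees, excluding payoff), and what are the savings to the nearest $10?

Loan 1 by $1,220

Loan 1: at 4.05% the monthly rate is 0.0033750, so the payment is 45,000 × 0.0033750 / (1 − 1.0033750^−120) = $456.67.
Loan 2: monthly rate = 5.35%/12 = 0.0044583; payment = 45,000 × 0.0044583 / (1 − (1+0.0044583)^−120) = $485.03.
Over 28 months: Loan 1 costs 28 × $456.67 + $250.00 = $13,036.76; Loan 2 costs 28 × $485.03 + $675.00 = $14,255.84.
Loan 1 is cheaper by $14,255.84 − $13,036.76 = $1,219.08.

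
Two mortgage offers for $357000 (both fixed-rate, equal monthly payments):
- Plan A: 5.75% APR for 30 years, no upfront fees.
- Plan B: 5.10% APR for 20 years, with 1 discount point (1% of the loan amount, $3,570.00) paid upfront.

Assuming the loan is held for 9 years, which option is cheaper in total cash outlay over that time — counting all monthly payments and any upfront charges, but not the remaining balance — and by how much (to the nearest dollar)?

Plan A by $35,155

Plan A: monthly rate = 5.75%/12 = 0.0047917; payment = 357,000 × 0.0047917 / (1 − (1+0.0047917)^−360) = $2,083.36.
Plan B: at 5.10% the monthly rate is 0.0042500, so the payment is 357,000 × 0.0042500 / (1 − 1.0042500^−240) = $2,375.81.
Over 108 months: Plan A costs 108 × $2,083.36 = $225,002.88; Plan B costs 108 × $2,375.81 + $3,570.00 = $260,157.48.
Plan A is cheaper by $260,157.48 − $225,002.88 = $35,154.60.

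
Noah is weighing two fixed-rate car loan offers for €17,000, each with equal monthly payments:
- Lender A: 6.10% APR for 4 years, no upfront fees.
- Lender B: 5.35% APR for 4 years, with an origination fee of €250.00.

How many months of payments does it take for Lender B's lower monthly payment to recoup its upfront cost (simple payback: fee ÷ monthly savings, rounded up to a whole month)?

43 months

Lender A: monthly rate = 6.1%/12 = 0.0050833; payment = 17,000 × 0.0050833 / (1 − (1+0.0050833)^−48) = €400.03.
Lender B: at 5.35% the monthly rate is 0.0044583, so the payment is 17,000 × 0.0044583 / (1 − 1.0044583^−48) = €394.20.
Monthly savings = €400.03 − €394.20 = €5.83.
Break-even = €250.00 / €5.83 = 42.88 → 43 months.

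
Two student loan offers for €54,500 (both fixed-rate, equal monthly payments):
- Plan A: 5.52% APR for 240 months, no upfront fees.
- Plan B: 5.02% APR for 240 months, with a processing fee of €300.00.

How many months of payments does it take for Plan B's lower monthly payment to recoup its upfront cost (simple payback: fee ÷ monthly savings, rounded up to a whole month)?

20 months

Plan A: at 5.52% the monthly rate is 0.0046000, so the payment is 54,500 × 0.0046000 / (1 − 1.0046000^−240) = €375.51.
Plan B: at 5.02% the monthly rate is 0.0041833, so the payment is 54,500 × 0.0041833 / (1 − 1.0041833^−240) = €360.28.
Monthly savings = €375.51 − €360.28 = €15.23.
Break-even = €300.00 / €15.23 = 19.70 → 20 months.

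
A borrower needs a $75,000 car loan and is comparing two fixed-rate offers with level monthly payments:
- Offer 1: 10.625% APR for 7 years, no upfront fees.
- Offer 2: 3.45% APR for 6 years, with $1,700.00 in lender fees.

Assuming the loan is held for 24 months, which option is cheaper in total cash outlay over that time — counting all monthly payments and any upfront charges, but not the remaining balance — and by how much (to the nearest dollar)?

Offer 1: monthly rate = 10.625%/12 = 0.0088542; payment = 75,000 × 0.0088542 / (1 − (1+0.0088542)^−84) = $1,269.44.
Offer 2: at 3.45% the monthly rate is 0.0028750, so the payment is 75,000 × 0.0028750 / (1 − 1.0028750^−72) = $1,154.69.
Over 24 months: Offer 1 costs 24 × $1,269.44 = $30,466.56; Offer 2 costs 24 × $1,154.69 + $1,700.00 = $29,412.56.
Offer 2 is cheaper by $30,466.56 − $29,412.56 = $1,054.00.

Offer 2 by $1,054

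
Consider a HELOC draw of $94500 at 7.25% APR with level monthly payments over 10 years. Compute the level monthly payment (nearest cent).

At 7.25% the monthly rate is 0.0060417, so the payment is 94,500 × 0.0060417 / (1 − 1.0060417^−120) = $1,109.44.

$1,109.44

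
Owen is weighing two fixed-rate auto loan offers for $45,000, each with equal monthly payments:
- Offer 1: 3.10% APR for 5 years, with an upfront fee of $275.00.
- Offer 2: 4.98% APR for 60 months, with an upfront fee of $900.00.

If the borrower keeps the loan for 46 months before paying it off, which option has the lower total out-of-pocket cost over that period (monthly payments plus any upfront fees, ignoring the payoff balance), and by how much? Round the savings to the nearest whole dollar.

Offer 1: at 3.10% the monthly rate is 0.0025833, so the payment is 45,000 × 0.0025833 / (1 − 1.0025833^−60) = $810.59.
Offer 2: at 4.98% the monthly rate is 0.0041500, so the payment is 45,000 × 0.0041500 / (1 − 1.0041500^−60) = $848.79.
Over 46 months: Offer 1 costs 46 × $810.59 + $275.00 = $37,562.14; Offer 2 costs 46 × $848.79 + $900.00 = $39,944.34.
Offer 1 is cheaper by $39,944.34 − $37,562.14 = $2,382.20.

Offer 1 by $2,382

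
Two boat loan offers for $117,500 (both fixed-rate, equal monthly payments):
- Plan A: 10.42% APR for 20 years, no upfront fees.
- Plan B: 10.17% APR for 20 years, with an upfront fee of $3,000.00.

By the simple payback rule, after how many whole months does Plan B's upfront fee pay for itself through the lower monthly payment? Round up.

153 months

Plan A: at 10.42% the monthly rate is 0.0086833, so the payment is 117,500 × 0.0086833 / (1 − 1.0086833^−240) = $1,166.79.
Plan B: monthly rate = 10.17%/12 = 0.0084750; payment = 117,500 × 0.0084750 / (1 − (1+0.0084750)^−240) = $1,147.17.
Monthly savings = $1,166.79 − $1,147.17 = $19.62.
Break-even = $3,000.00 / $19.62 = 152.91 → 153 months.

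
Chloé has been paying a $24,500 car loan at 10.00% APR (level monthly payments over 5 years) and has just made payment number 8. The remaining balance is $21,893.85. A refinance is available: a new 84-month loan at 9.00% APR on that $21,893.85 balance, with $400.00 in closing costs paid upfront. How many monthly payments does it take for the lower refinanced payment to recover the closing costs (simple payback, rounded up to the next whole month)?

3 months

Current payment = 24,500 × 10%/12 / (1 − (1+0.0083333)^−60) = $520.55.
Refinanced payment = 21,893.85 × 0.0075000 / (1 − (1+0.0075000)^−84) = $352.25.
Monthly savings = $520.55 − $352.25 = $168.30.
Break-even = $400.00 / $168.30 = 2.38 → 3 months.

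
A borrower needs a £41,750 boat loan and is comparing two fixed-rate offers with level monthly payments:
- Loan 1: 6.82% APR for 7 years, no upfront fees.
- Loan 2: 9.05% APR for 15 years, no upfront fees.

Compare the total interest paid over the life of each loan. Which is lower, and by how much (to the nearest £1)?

Loan 1 by £23,824

Loan 1: monthly rate = 6.82%/12 = 0.0056833; payment = 41,750 × 0.0056833 / (1 − (1+0.0056833)^−84) = £626.45.
Total interest on Loan 1 = 84 × £626.45 − £41,750 = £10,871.80.
Loan 2: at 9.05% the monthly rate is 0.0075417, so the payment is 41,750 × 0.0075417 / (1 − 1.0075417^−180) = £424.70.
Total interest on Loan 2 = 180 × £424.70 − £41,750 = £34,696.00.
Loan 1 is lower by £23,824.20.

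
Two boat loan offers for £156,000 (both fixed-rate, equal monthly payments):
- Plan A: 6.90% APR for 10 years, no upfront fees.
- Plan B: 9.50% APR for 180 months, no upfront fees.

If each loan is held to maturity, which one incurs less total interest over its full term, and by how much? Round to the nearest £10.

Plan A by £76,830

Plan A: at 6.90% the monthly rate is 0.0057500, so the payment is 156,000 × 0.0057500 / (1 − 1.0057500^−120) = £1,803.26.
Total interest on Plan A = 120 × £1,803.26 − £156,000 = £60,391.20.
Plan B: monthly rate = 9.5%/12 = 0.0079167; payment = 156,000 × 0.0079167 / (1 − (1+0.0079167)^−180) = £1,628.99.
Total interest on Plan B = 180 × £1,628.99 − £156,000 = £137,218.20.
Plan A is lower by £76,827.00.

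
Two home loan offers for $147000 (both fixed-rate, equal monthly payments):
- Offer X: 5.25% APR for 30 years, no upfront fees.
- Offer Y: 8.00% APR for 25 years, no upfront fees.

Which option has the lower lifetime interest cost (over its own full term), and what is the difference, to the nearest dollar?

Offer X: at 5.25% the monthly rate is 0.0043750, so the payment is 147,000 × 0.0043750 / (1 − 1.0043750^−360) = $811.74.
Total interest on Offer X = 360 × $811.74 − $147,000 = $145,226.40.
Offer Y: at 8.00% the monthly rate is 0.0066667, so the payment is 147,000 × 0.0066667 / (1 − 1.0066667^−300) = $1,134.57.
Total interest on Offer Y = 300 × $1,134.57 − $147,000 = $193,371.00.
Offer X is lower by $48,144.60.

Offer X by $48,145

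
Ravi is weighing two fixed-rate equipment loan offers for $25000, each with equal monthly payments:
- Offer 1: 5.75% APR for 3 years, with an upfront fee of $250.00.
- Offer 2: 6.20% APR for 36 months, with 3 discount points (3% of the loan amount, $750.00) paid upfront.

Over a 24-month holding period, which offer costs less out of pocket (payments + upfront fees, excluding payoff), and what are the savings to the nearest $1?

Offer 1: monthly rate = 5.75%/12 = 0.0047917; payment = 25,000 × 0.0047917 / (1 − (1+0.0047917)^−36) = $757.72.
Offer 2: at 6.20% the monthly rate is 0.0051667, so the payment is 25,000 × 0.0051667 / (1 − 1.0051667^−36) = $762.82.
Over 24 months: Offer 1 costs 24 × $757.72 + $250.00 = $18,435.28; Offer 2 costs 24 × $762.82 + $750.00 = $19,057.68.
Offer 1 is cheaper by $19,057.68 − $18,435.28 = $622.40.

Offer 1 by $622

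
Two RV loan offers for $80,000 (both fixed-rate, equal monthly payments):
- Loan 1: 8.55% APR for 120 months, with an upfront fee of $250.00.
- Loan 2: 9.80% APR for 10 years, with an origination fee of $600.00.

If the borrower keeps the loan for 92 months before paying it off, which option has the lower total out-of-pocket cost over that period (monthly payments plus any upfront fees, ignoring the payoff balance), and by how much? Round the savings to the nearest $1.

Loan 1: at 8.55% the monthly rate is 0.0071250, so the payment is 80,000 × 0.0071250 / (1 − 1.0071250^−120) = $994.03.
Loan 2: at 9.80% the monthly rate is 0.0081667, so the payment is 80,000 × 0.0081667 / (1 − 1.0081667^−120) = $1,048.37.
Over 92 months: Loan 1 costs 92 × $994.03 + $250.00 = $91,700.76; Loan 2 costs 92 × $1,048.37 + $600.00 = $97,050.04.
Loan 1 is cheaper by $97,050.04 − $91,700.76 = $5,349.28.

Loan 1 by $5,349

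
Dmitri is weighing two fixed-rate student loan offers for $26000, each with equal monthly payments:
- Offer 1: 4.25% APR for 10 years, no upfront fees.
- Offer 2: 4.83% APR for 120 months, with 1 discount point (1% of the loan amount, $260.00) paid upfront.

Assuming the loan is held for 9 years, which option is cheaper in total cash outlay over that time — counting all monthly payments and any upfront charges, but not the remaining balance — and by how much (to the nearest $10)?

Offer 1 by $1,050

Offer 1: monthly rate = 4.25%/12 = 0.0035417; payment = 26,000 × 0.0035417 / (1 − (1+0.0035417)^−120) = $266.34.
Offer 2: at 4.83% the monthly rate is 0.0040250, so the payment is 26,000 × 0.0040250 / (1 − 1.0040250^−120) = $273.61.
Over 108 months: Offer 1 costs 108 × $266.34 = $28,764.72; Offer 2 costs 108 × $273.61 + $260.00 = $29,809.88.
Offer 1 is cheaper by $29,809.88 − $28,764.72 = $1,045.16.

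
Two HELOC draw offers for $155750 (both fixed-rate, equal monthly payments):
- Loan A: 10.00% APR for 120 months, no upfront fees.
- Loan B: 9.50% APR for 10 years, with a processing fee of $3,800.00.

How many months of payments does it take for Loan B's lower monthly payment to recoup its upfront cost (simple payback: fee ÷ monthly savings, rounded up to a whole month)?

89 months

Loan A: at 10.00% the monthly rate is 0.0083333, so the payment is 155,750 × 0.0083333 / (1 − 1.0083333^−120) = $2,058.25.
Loan B: monthly rate = 9.5%/12 = 0.0079167; payment = 155,750 × 0.0079167 / (1 − (1+0.0079167)^−120) = $2,015.37.
Monthly savings = $2,058.25 − $2,015.37 = $42.88.
Break-even = $3,800.00 / $42.88 = 88.62 → 89 months.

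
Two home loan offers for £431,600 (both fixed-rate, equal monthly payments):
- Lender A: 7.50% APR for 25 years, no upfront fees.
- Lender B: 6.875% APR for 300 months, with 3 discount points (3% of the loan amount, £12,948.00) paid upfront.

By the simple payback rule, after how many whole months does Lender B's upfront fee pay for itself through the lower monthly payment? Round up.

Lender A: at 7.50% the monthly rate is 0.0062500, so the payment is 431,600 × 0.0062500 / (1 − 1.0062500^−300) = £3,189.49.
Lender B: monthly rate = 6.875%/12 = 0.0057292; payment = 431,600 × 0.0057292 / (1 − (1+0.0057292)^−300) = £3,016.13.
Monthly savings = £3,189.49 − £3,016.13 = £173.36.
Break-even = £12,948.00 / £173.36 = 74.69 → 75 months.

75 months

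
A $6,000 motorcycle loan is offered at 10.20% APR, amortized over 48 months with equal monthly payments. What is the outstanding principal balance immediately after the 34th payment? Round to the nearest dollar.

With monthly rate i = 10.2%/12 = 0.0085000, the balance after k of n payments is P · [(1+i)^n − (1+i)^k] / [(1+i)^n − 1].
(1+0.0085000)^48 = 1.50121648 and (1+0.0085000)^34 = 1.33346213, so the balance is 6,000 × (1.50121648 − 1.33346213) / (1.50121648 − 1) = $2,008.17.

$2,008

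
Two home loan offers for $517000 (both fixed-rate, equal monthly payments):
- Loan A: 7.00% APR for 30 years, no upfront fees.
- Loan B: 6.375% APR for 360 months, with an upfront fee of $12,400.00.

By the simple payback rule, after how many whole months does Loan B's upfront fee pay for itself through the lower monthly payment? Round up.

58 months

Loan A: monthly rate = 7%/12 = 0.0058333; payment = 517,000 × 0.0058333 / (1 − (1+0.0058333)^−360) = $3,439.61.
Loan B: at 6.375% the monthly rate is 0.0053125, so the payment is 517,000 × 0.0053125 / (1 − 1.0053125^−360) = $3,225.41.
Monthly savings = $3,439.61 − $3,225.41 = $214.20.
Break-even = $12,400.00 / $214.20 = 57.89 → 58 months.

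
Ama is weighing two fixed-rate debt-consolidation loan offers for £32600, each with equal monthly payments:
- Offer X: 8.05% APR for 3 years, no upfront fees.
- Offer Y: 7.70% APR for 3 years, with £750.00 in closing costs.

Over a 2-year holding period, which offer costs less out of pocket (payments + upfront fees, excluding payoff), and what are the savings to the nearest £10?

Offer X: at 8.05% the monthly rate is 0.0067083, so the payment is 32,600 × 0.0067083 / (1 − 1.0067083^−36) = £1,022.32.
Offer Y: at 7.70% the monthly rate is 0.0064167, so the payment is 32,600 × 0.0064167 / (1 − 1.0064167^−36) = £1,017.06.
Over 24 months: Offer X costs 24 × £1,022.32 = £24,535.68; Offer Y costs 24 × £1,017.06 + £750.00 = £25,159.44.
Offer X is cheaper by £25,159.44 − £24,535.68 = £623.76.

Offer X by £620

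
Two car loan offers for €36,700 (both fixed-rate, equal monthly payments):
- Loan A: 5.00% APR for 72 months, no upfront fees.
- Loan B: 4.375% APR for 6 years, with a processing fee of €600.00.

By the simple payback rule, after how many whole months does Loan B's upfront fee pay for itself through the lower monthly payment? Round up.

Loan A: monthly rate = 5%/12 = 0.0041667; payment = 36,700 × 0.0041667 / (1 − (1+0.0041667)^−72) = €591.05.
Loan B: at 4.375% the monthly rate is 0.0036458, so the payment is 36,700 × 0.0036458 / (1 − 1.0036458^−72) = €580.47.
Monthly savings = €591.05 − €580.47 = €10.58.
Break-even = €600.00 / €10.58 = 56.71 → 57 months.

57 months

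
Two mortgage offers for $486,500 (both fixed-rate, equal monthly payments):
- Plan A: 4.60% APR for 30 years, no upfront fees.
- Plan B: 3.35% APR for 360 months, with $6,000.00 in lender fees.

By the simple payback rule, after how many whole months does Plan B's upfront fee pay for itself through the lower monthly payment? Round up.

Plan A: monthly rate = 4.6%/12 = 0.0038333; payment = 486,500 × 0.0038333 / (1 − (1+0.0038333)^−360) = $2,494.01.
Plan B: at 3.35% the monthly rate is 0.0027917, so the payment is 486,500 × 0.0027917 / (1 − 1.0027917^−360) = $2,144.07.
Monthly savings = $2,494.01 − $2,144.07 = $349.94.
Break-even = $6,000.00 / $349.94 = 17.15 → 18 months.

18 months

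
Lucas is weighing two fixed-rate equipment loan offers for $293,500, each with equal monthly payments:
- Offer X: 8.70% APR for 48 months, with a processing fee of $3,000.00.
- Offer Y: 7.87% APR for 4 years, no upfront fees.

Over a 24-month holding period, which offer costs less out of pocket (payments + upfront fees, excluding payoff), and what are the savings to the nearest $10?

Offer X: at 8.70% the monthly rate is 0.0072500, so the payment is 293,500 × 0.0072500 / (1 − 1.0072500^−48) = $7,262.02.
Offer Y: at 7.87% the monthly rate is 0.0065583, so the payment is 293,500 × 0.0065583 / (1 − 1.0065583^−48) = $7,147.30.
Over 24 months: Offer X costs 24 × $7,262.02 + $3,000.00 = $177,288.48; Offer Y costs 24 × $7,147.30 = $171,535.20.
Offer Y is cheaper by $177,288.48 − $171,535.20 = $5,753.28.

Offer Y by $5,750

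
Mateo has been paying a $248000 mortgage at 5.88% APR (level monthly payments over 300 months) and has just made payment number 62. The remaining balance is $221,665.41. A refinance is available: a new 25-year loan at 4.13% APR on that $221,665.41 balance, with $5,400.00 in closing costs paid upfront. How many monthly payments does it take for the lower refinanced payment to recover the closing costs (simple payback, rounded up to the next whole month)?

14 months

Current payment = 248,000 × 5.88%/12 / (1 − (1+0.0049000)^−300) = $1,579.73.
Refinanced payment = 221,665.41 × 0.0034417 / (1 − (1+0.0034417)^−300) = $1,186.00.
Monthly savings = $1,579.73 − $1,186.00 = $393.73.
Break-even = $5,400.00 / $393.73 = 13.71 → 14 months.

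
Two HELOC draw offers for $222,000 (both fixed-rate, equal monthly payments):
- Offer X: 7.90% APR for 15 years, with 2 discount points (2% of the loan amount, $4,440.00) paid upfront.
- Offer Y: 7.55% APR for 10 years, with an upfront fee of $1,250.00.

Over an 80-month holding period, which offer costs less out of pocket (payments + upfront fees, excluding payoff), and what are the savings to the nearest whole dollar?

Offer X by $39,388

Offer X: monthly rate = 7.9%/12 = 0.0065833; payment = 222,000 × 0.0065833 / (1 − (1+0.0065833)^−180) = $2,108.75.
Offer Y: at 7.55% the monthly rate is 0.0062917, so the payment is 222,000 × 0.0062917 / (1 − 1.0062917^−120) = $2,640.98.
Over 80 months: Offer X costs 80 × $2,108.75 + $4,440.00 = $173,140.00; Offer Y costs 80 × $2,640.98 + $1,250.00 = $212,528.40.
Offer X is cheaper by $212,528.40 − $173,140.00 = $39,388.40.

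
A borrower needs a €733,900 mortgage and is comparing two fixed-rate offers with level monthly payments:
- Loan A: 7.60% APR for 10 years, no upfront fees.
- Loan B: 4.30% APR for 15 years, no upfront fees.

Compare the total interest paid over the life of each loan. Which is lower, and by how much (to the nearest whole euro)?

Loan B by €52,864

Loan A: at 7.60% the monthly rate is 0.0063333, so the payment is 733,900 × 0.0063333 / (1 − 1.0063333^−120) = €8,749.87.
Total interest on Loan A = 120 × €8,749.87 − €733,900 = €316,084.40.
Loan B: at 4.30% the monthly rate is 0.0035833, so the payment is 733,900 × 0.0035833 / (1 − 1.0035833^−180) = €5,539.56.
Total interest on Loan B = 180 × €5,539.56 − €733,900 = €263,220.80.
Loan B is lower by €52,863.60.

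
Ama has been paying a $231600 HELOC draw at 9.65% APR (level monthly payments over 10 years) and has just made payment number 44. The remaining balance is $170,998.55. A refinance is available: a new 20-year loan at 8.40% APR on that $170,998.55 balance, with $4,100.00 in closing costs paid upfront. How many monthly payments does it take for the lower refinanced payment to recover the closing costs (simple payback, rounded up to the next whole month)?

3 months

Current payment = 231,600 × 9.65%/12 / (1 − (1+0.0080417)^−120) = $3,015.90.
Refinanced payment = 170,998.55 × 0.0070000 / (1 − (1+0.0070000)^−240) = $1,473.16.
Monthly savings = $3,015.90 − $1,473.16 = $1,542.74.
Break-even = $4,100.00 / $1,542.74 = 2.66 → 3 months.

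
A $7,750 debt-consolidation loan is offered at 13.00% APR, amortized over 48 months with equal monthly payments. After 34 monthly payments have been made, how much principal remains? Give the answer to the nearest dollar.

$2,687

With monthly rate i = 13%/12 = 0.0108333, the balance after k of n payments is P · [(1+i)^n − (1+i)^k] / [(1+i)^n − 1].
(1+0.0108333)^48 = 1.67733045 and (1+0.0108333)^34 = 1.44246360, so the balance is 7,750 × (1.67733045 − 1.44246360) / (1.67733045 − 1) = $2,687.34.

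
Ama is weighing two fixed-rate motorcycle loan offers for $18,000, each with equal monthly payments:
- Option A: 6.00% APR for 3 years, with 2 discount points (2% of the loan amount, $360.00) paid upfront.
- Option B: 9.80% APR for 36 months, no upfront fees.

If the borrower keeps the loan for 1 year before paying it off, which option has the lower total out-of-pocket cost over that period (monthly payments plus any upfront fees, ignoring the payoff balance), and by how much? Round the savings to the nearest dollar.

Option A by $18

Option A: at 6.00% the monthly rate is 0.0050000, so the payment is 18,000 × 0.0050000 / (1 − 1.0050000^−36) = $547.59.
Option B: monthly rate = 9.8%/12 = 0.0081667; payment = 18,000 × 0.0081667 / (1 − (1+0.0081667)^−36) = $579.12.
Over 12 months: Option A costs 12 × $547.59 + $360.00 = $6,931.08; Option B costs 12 × $579.12 = $6,949.44.
Option A is cheaper by $6,949.44 − $6,931.08 = $18.36.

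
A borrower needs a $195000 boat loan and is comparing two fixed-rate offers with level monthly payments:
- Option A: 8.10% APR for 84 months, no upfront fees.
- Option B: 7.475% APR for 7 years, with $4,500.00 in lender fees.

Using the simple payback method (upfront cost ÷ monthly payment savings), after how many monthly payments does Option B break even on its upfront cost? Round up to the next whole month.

Option A: at 8.10% the monthly rate is 0.0067500, so the payment is 195,000 × 0.0067500 / (1 − 1.0067500^−84) = $3,049.04.
Option B: monthly rate = 7.475%/12 = 0.0062292; payment = 195,000 × 0.0062292 / (1 − (1+0.0062292)^−84) = $2,988.56.
Monthly savings = $3,049.04 − $2,988.56 = $60.48.
Break-even = $4,500.00 / $60.48 = 74.40 → 75 months.

75 months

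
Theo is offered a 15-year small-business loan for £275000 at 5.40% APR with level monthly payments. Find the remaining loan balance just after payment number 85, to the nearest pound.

£172,261

With monthly rate i = 5.4%/12 = 0.0045000, the balance after k of n payments is P · [(1+i)^n − (1+i)^k] / [(1+i)^n − 1].
(1+0.0045000)^180 = 2.24382713 and (1+0.0045000)^85 = 1.46468756, so the balance is 275,000 × (2.24382713 − 1.46468756) / (2.24382713 − 1) = £172,261.38.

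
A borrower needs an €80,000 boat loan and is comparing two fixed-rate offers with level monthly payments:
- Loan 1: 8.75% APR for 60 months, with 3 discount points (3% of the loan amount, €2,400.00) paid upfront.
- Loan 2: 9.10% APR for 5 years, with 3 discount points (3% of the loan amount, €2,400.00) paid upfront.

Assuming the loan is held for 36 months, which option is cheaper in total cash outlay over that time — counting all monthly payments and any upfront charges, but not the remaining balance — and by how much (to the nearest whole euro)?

Loan 1: at 8.75% the monthly rate is 0.0072917, so the payment is 80,000 × 0.0072917 / (1 − 1.0072917^−60) = €1,650.98.
Loan 2: at 9.10% the monthly rate is 0.0075833, so the payment is 80,000 × 0.0075833 / (1 − 1.0075833^−60) = €1,664.55.
Over 36 months: Loan 1 costs 36 × €1,650.98 + €2,400.00 = €61,835.28; Loan 2 costs 36 × €1,664.55 + €2,400.00 = €62,323.80.
Loan 1 is cheaper by €62,323.80 − €61,835.28 = €488.52.

Loan 1 by €489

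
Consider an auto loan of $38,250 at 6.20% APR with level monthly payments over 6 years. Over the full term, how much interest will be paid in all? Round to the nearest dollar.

$7,652

At 6.20% the monthly rate is 0.0051667, so the payment is 38,250 × 0.0051667 / (1 − 1.0051667^−72) = $637.53.
Total paid = 72 × $637.53 = $45,902.16; interest = $45,902.16 − $38,250 = $7,652.16.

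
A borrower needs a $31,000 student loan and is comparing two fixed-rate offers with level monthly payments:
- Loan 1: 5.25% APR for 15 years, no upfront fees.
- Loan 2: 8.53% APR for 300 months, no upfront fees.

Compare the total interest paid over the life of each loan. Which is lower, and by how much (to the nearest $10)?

Loan 1 by $30,220

Loan 1: at 5.25% the monthly rate is 0.0043750, so the payment is 31,000 × 0.0043750 / (1 − 1.0043750^−180) = $249.20.
Total interest on Loan 1 = 180 × $249.20 − $31,000 = $13,856.00.
Loan 2: monthly rate = 8.53%/12 = 0.0071083; payment = 31,000 × 0.0071083 / (1 − (1+0.0071083)^−300) = $250.25.
Total interest on Loan 2 = 300 × $250.25 − $31,000 = $44,075.00.
Loan 1 is lower by $30,219.00.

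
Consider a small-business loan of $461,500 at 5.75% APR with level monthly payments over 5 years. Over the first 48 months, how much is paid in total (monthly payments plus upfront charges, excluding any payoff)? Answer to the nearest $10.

$425,690

At 5.75% the monthly rate is 0.0047917, so the payment is 461,500 × 0.0047917 / (1 − 1.0047917^−60) = $8,868.54.
Total outlay = 48 × $8,868.54 = $425,689.92.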